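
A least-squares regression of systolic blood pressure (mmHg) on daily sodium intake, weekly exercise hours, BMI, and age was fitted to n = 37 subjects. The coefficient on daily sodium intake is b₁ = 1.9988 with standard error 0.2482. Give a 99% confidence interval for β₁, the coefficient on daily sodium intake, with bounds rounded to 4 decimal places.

(1.3191, 2.6785)

df = n − k − 1 = 37 − 4 − 1 = 32.
t* = t_{0.005, 32} = 2.738481.
Margin = t* × SE = 2.738481 × 0.2482 = 0.679691.
CI: 1.9988 ± 0.679691 → (1.3191, 2.6785).
With 99% confidence, each one-unit increase in daily sodium intake is associated with a change of between 1.3191 and 2.6785 mmHg in systolic blood pressure, holding the other predictors fixed.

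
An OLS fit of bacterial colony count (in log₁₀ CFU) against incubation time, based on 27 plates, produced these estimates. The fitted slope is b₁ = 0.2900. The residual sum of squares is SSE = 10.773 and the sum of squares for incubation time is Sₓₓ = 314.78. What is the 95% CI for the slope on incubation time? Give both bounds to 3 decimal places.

MSE = SSE/(n − 2) = 10.773/25 = 0.43092.
SE(b₁) = √(MSE/Sₓₓ) = √(0.43092/314.78) = 0.0369994.
df = n − 2 = 25.
t* = t_{0.025, 25} = 2.059539.
Margin = t* × SE = 2.059539 × 0.0369994 = 0.07620.
CI: 0.2900 ± 0.07620 → (0.214, 0.366).
With 95% confidence, each one-unit increase in incubation time is associated with a change of between 0.214 and 0.366 log₁₀ CFU in bacterial colony count.

(0.214, 0.366)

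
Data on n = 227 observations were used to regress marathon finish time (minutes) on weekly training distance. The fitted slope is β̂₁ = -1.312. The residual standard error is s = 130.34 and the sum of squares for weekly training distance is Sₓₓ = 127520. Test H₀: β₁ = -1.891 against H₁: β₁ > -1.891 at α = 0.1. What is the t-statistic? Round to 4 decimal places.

SE(β̂₁) = s/√Sₓₓ = 130.34/√127520 = 0.364996.
t = (-1.312 − (-1.891)) / 0.364996 = 1.5863.
df = n − 2 = 225.
One-sided p ≈ 0.0570, which is < 0.1, so reject H₀.
There is evidence that the true slope on weekly training distance exceeds -1.891 minutes per unit.

t = 1.5863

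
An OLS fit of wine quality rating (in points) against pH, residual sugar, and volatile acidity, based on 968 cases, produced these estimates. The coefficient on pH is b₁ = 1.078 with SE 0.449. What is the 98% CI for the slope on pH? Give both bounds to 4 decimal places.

(0.0317, 2.1243)

df = n − k − 1 = 968 − 3 − 1 = 964.
t* = t_{0.01, 964} = 2.330222.
Margin = t* × SE = 2.330222 × 0.449 = 1.046270.
CI: 1.078 ± 1.046270 → (0.0317, 2.1243).
With 98% confidence, each one-unit increase in pH is associated with a change of between 0.0317 and 2.1243 points in wine quality rating, holding the other predictors fixed.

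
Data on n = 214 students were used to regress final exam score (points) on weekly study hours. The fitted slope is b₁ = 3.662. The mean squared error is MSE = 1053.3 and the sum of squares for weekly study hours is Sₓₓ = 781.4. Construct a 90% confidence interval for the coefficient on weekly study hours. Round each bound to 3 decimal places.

SE(b₁) = √(MSE/Sₓₓ) = √(1053.3/781.4) = 1.16102.
df = n − 2 = 212.
t* = t_{0.05, 212} = 1.652073.
Margin = t* × SE = 1.652073 × 1.16102 = 1.91809.
CI: 3.662 ± 1.91809 → (1.744, 5.580).
With 90% confidence, each one-unit increase in weekly study hours is associated with a change of between 1.744 and 5.580 points in final exam score.

(1.744, 5.580)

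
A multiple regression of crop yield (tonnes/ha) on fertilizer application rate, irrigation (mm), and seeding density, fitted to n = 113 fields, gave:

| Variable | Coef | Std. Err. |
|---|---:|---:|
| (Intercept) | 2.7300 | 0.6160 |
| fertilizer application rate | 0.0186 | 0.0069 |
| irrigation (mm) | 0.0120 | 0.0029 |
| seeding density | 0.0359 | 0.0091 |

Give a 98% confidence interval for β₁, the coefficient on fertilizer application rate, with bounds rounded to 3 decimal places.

(0.002, 0.035)

Read off: b = 0.0186, SE = 0.0069 for fertilizer application rate.
df = n − k − 1 = 113 − 3 − 1 = 109.
t* = t_{0.01, 109} = 2.361046.
Margin = t* × SE = 2.361046 × 0.0069 = 0.01629.
CI: 0.0186 ± 0.01629 → (0.002, 0.035).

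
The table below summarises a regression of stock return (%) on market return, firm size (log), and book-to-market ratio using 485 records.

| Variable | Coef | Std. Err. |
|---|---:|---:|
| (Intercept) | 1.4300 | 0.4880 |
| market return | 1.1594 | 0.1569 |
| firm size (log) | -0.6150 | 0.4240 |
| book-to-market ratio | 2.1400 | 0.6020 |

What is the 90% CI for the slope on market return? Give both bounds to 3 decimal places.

Read off: b = 1.1594, SE = 0.1569 for market return.
df = n − k − 1 = 485 − 3 − 1 = 481.
t* = t_{0.05, 481} = 1.648028.
Margin = t* × SE = 1.648028 × 0.1569 = 0.25858.
CI: 1.1594 ± 0.25858 → (0.901, 1.418).

(0.901, 1.418)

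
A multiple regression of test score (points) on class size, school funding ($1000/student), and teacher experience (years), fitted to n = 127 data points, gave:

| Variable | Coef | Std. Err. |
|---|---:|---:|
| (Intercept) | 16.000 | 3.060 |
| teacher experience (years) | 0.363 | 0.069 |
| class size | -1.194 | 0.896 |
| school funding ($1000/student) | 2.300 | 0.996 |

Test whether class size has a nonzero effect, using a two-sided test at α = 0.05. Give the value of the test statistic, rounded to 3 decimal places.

Read off: b = -1.194, SE = 0.896 for class size.
H₀: β₁ = 0 vs H₁: β₁ ≠ 0.
t = -1.194 / 0.896 = -1.333.
df = n − k − 1 = 127 − 3 − 1 = 123.
Two-sided p ≈ 0.1851, which is ≥ 0.05, so fail to reject H₀.
The data do not give significant evidence of an association between class size and test score, after adjusting for the other predictors.

t = -1.333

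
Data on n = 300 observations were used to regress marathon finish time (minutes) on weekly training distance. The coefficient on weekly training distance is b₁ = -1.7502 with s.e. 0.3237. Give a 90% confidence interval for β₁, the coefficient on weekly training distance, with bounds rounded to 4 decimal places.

(-2.2843, -1.2161)

df = n − 2 = 300 − 2 = 298.
t* = t_{0.05, 298} = 1.649983.
Margin = t* × SE = 1.649983 × 0.3237 = 0.534099.
CI: -1.7502 ± 0.534099 → (-2.2843, -1.2161).
With 90% confidence, each one-unit increase in weekly training distance is associated with a change of between -2.2843 and -1.2161 minutes in marathon finish time.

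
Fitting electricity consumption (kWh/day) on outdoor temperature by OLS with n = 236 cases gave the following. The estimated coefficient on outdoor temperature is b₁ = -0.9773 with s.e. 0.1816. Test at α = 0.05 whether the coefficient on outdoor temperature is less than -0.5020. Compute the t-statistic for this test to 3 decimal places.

H₀: β₁ = -0.5020 vs H₁: β₁ < -0.5020.
t = (b₁ − β₁⁰)/SE = (-0.9773 − (-0.5020)) / 0.1816 = -2.617.
df = n − 2 = 236 − 2 = 234.
One-sided p ≈ 0.0047, which is < 0.05, so reject H₀.
There is evidence that the true slope on outdoor temperature is below -0.5020 kWh/day per unit.

t = -2.617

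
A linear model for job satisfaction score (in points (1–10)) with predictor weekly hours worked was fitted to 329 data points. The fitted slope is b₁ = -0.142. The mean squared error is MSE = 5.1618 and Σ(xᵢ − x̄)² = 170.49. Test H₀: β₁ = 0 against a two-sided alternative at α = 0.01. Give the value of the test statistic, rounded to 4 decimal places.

SE(b₁) = √(MSE/Sₓₓ) = √(5.1618/170.49) = 0.174001.
t = -0.142 / 0.174001 = -0.8161.
df = n − 2 = 327.
Two-sided p ≈ 0.4150, which is ≥ 0.01, so fail to reject H₀.
The data do not give significant evidence of an association between weekly hours worked and job satisfaction score.

t = -0.8161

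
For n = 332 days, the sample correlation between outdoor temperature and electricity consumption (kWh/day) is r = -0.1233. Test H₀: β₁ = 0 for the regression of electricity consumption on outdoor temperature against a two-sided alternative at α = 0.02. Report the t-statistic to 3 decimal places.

t = -2.257

t = r·√(n − 2)/√(1 − r²) = -0.1233·√330/√0.984797 = -2.257.
df = n − 2 = 330.
Two-sided p ≈ 0.0247, which is ≥ 0.02, so fail to reject H₀.
The data do not give significant evidence of a linear association between outdoor temperature and electricity consumption.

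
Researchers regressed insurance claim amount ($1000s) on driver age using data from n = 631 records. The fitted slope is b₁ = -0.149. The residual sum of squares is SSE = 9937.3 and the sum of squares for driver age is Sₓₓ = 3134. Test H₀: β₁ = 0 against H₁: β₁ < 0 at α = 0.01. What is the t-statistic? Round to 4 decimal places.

MSE = SSE/(n − 2) = 9937.3/629 = 15.7986.
SE(b₁) = √(MSE/Sₓₓ) = √(15.7986/3134) = 0.0710002.
t = -0.149 / 0.0710002 = -2.0986.
df = n − 2 = 629.
One-sided p ≈ 0.0181, which is ≥ 0.01, so fail to reject H₀.
The data do not give significant evidence that the true slope on driver age is negative.

t = -2.0986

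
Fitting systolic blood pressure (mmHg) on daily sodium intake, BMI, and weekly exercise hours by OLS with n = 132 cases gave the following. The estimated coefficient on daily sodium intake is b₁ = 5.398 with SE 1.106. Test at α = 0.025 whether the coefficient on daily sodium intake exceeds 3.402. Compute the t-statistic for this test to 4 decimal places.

t = 1.8047

H₀: β₁ = 3.402 vs H₁: β₁ > 3.402.
t = (b₁ − β₁⁰)/SE = (5.398 − 3.402) / 1.106 = 1.8047.
df = n − k − 1 = 132 − 3 − 1 = 128.
One-sided p ≈ 0.0367, which is ≥ 0.025, so fail to reject H₀.
The data do not give significant evidence that the true slope on daily sodium intake exceeds 3.402 mmHg per unit, holding the other predictors fixed.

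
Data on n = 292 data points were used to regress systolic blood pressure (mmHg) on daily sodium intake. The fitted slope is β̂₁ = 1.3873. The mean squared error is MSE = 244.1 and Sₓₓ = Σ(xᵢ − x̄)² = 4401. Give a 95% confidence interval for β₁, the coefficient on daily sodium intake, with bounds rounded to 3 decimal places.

(0.924, 1.851)

SE(β̂₁) = √(MSE/Sₓₓ) = √(244.1/4401) = 0.235509.
df = n − 2 = 290.
t* = t_{0.025, 290} = 1.968178.
Margin = t* × SE = 1.968178 × 0.235509 = 0.46352.
CI: 1.3873 ± 0.46352 → (0.924, 1.851).
With 95% confidence, each one-unit increase in daily sodium intake is associated with a change of between 0.924 and 1.851 mmHg in systolic blood pressure.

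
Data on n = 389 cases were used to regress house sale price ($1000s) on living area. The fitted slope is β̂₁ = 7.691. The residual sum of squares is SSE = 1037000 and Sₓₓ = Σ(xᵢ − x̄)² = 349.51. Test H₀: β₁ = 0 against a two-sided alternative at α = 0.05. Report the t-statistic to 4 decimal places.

MSE = SSE/(n − 2) = 1037000/387 = 2679.59.
SE(β̂₁) = √(MSE/Sₓₓ) = √(2679.59/349.51) = 2.76888.
t = 7.691 / 2.76888 = 2.7777.
df = n − 2 = 387.
Two-sided p ≈ 0.0057, which is < 0.05, so reject H₀.
There is evidence that living area is associated with house sale price.

t = 2.7777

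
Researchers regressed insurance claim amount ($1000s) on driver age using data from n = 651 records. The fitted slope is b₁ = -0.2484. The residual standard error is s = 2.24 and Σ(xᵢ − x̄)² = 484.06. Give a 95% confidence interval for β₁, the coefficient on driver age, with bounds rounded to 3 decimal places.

SE(b₁) = s/√Sₓₓ = 2.24/√484.06 = 0.101812.
df = n − 2 = 649.
t* = t_{0.025, 649} = 1.963626.
Margin = t* × SE = 1.963626 × 0.101812 = 0.19992.
CI: -0.2484 ± 0.19992 → (-0.448, -0.048).
With 95% confidence, each one-unit increase in driver age is associated with a change of between -0.448 and -0.048 $1000s in insurance claim amount.

(-0.448, -0.048)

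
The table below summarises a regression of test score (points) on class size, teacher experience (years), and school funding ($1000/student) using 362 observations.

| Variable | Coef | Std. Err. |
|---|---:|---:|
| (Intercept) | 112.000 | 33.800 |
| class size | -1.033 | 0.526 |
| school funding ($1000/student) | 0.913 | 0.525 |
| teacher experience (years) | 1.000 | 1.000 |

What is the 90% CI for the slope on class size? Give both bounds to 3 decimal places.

(-1.900, -0.166)

Read off: b = -1.033, SE = 0.526 for class size.
df = n − k − 1 = 362 − 3 − 1 = 358.
t* = t_{0.05, 358} = 1.649121.
Margin = t* × SE = 1.649121 × 0.526 = 0.86744.
CI: -1.033 ± 0.86744 → (-1.900, -0.166).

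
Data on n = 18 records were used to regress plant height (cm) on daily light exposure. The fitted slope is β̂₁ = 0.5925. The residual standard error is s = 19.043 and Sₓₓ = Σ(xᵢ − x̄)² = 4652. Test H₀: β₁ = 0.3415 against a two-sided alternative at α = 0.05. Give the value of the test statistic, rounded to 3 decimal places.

SE(β̂₁) = s/√Sₓₓ = 19.043/√4652 = 0.2792.
t = (0.5925 − 0.3415) / 0.2792 = 0.899.
df = n − 2 = 16.
Two-sided p ≈ 0.3820, which is ≥ 0.05, so fail to reject H₀.
The data are consistent with a true slope of 0.3415 cm per unit of daily light exposure.

t = 0.899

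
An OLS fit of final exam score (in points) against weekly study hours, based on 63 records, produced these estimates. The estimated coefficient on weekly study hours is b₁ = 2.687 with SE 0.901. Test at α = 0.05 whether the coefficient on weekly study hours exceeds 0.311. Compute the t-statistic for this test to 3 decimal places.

t = 2.637

H₀: β₁ = 0.311 vs H₁: β₁ > 0.311.
t = (b₁ − β₁⁰)/SE = (2.687 − 0.311) / 0.901 = 2.637.
df = n − 2 = 63 − 2 = 61.
One-sided p ≈ 0.0053, which is < 0.05, so reject H₀.
There is evidence that the true slope on weekly study hours exceeds 0.311 points per unit.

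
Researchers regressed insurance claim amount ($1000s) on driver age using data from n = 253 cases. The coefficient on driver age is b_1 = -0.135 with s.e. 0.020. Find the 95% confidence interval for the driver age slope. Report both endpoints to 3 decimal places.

(-0.174, -0.096)

df = n − 2 = 253 − 2 = 251.
t* = t_{0.025, 251} = 1.96946.
Margin = t* × SE = 1.96946 × 0.020 = 0.03939.
CI: -0.135 ± 0.03939 → (-0.174, -0.096).
With 95% confidence, each one-unit increase in driver age is associated with a change of between -0.174 and -0.096 $1000s in insurance claim amount.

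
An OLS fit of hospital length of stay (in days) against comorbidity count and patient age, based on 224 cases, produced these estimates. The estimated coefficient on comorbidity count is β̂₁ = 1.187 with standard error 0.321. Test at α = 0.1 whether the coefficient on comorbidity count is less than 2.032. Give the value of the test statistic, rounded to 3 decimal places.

H₀: β₁ = 2.032 vs H₁: β₁ < 2.032.
t = (β̂₁ − β₁⁰)/SE = (1.187 − 2.032) / 0.321 = -2.632.
df = n − k − 1 = 224 − 2 − 1 = 221.
One-sided p ≈ 0.0045, which is < 0.1, so reject H₀.
There is evidence that the true slope on comorbidity count is below 2.032 days per unit, holding the other predictors fixed.

t = -2.632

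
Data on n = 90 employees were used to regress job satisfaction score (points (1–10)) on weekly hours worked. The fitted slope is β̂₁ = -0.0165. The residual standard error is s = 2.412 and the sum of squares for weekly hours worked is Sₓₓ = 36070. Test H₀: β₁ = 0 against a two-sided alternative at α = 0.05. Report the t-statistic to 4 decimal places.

t = -1.2992

SE(β̂₁) = s/√Sₓₓ = 2.412/√36070 = 0.0127.
t = -0.0165 / 0.0127 = -1.2992.
df = n − 2 = 88.
Two-sided p ≈ 0.1973, which is ≥ 0.05, so fail to reject H₀.
The data do not give significant evidence of an association between weekly hours worked and job satisfaction score.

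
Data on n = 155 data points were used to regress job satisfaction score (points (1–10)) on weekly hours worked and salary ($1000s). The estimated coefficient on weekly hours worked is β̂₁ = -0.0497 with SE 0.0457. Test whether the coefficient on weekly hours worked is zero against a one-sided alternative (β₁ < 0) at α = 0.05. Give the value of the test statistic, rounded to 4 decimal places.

t = -1.0875

H₀: β₁ = 0 vs H₁: β₁ < 0.
t = (β̂₁ − β₁⁰)/SE = -0.0497 / 0.0457 = -1.0875.
df = n − k − 1 = 155 − 2 − 1 = 152.
One-sided p ≈ 0.1393, which is ≥ 0.05, so fail to reject H₀.
The data do not give significant evidence that the true slope on weekly hours worked is negative, holding the other predictors fixed.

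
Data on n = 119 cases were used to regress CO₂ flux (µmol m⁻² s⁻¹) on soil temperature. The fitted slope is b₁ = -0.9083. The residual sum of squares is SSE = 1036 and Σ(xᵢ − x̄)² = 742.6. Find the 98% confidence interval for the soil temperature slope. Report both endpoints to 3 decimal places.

(-1.166, -0.651)

MSE = SSE/(n − 2) = 1036/117 = 8.8547.
SE(b₁) = √(MSE/Sₓₓ) = √(8.8547/742.6) = 0.109197.
df = n − 2 = 117.
t* = t_{0.01, 117} = 2.358642.
Margin = t* × SE = 2.358642 × 0.109197 = 0.25756.
CI: -0.9083 ± 0.25756 → (-1.166, -0.651).
With 98% confidence, each one-unit increase in soil temperature is associated with a change of between -1.166 and -0.651 µmol m⁻² s⁻¹ in CO₂ flux.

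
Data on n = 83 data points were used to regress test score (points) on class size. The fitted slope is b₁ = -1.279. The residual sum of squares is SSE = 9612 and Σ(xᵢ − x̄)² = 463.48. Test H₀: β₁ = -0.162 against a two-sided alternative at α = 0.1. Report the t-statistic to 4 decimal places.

t = -2.2075

MSE = SSE/(n − 2) = 9612/81 = 118.667.
SE(b₁) = √(MSE/Sₓₓ) = √(118.667/463.48) = 0.505998.
t = (-1.279 − (-0.162)) / 0.505998 = -2.2075.
df = n − 2 = 81.
Two-sided p ≈ 0.0301, which is < 0.1, so reject H₀.
There is evidence that the true slope on class size differs from -0.162 points per unit.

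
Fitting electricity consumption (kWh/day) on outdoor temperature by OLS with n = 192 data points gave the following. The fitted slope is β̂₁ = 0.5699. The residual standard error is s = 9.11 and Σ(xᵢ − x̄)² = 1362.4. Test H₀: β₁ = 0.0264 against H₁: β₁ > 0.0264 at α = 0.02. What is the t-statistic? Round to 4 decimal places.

SE(β̂₁) = s/√Sₓₓ = 9.11/√1362.4 = 0.246812.
t = (0.5699 − 0.0264) / 0.246812 = 2.2021.
df = n − 2 = 190.
One-sided p ≈ 0.0144, which is < 0.02, so reject H₀.
There is evidence that the true slope on outdoor temperature exceeds 0.0264 kWh/day per unit.

t = 2.2021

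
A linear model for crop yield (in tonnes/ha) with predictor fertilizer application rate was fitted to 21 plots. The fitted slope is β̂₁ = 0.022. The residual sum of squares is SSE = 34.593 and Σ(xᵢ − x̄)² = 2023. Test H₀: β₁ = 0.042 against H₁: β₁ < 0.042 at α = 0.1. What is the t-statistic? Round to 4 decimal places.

MSE = SSE/(n − 2) = 34.593/19 = 1.82068.
SE(β̂₁) = √(MSE/Sₓₓ) = √(1.82068/2023) = 0.0299999.
t = (0.022 − 0.042) / 0.0299999 = -0.6667.
df = n − 2 = 19.
One-sided p ≈ 0.2565, which is ≥ 0.1, so fail to reject H₀.
The data do not give significant evidence that the true slope on fertilizer application rate is below 0.042 tonnes/ha per unit.

t = -0.6667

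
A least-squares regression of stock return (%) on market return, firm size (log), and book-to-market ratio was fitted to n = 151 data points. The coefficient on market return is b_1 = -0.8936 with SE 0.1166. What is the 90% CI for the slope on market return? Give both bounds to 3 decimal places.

df = n − k − 1 = 151 − 3 − 1 = 147.
t* = t_{0.05, 147} = 1.655285.
Margin = t* × SE = 1.655285 × 0.1166 = 0.19301.
CI: -0.8936 ± 0.19301 → (-1.087, -0.701).
With 90% confidence, each one-unit increase in market return is associated with a change of between -1.087 and -0.701 % in stock return, holding the other predictors fixed.

(-1.087, -0.701)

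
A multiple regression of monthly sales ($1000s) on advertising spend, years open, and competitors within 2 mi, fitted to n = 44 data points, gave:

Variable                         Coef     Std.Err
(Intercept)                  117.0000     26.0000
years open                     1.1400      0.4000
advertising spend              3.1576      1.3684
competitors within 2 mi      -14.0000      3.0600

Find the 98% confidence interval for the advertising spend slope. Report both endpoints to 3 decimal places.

(-0.158, 6.474)

Read off: b = 3.1576, SE = 1.3684 for advertising spend.
df = n − k − 1 = 44 − 3 − 1 = 40.
t* = t_{0.01, 40} = 2.423257.
Margin = t* × SE = 2.423257 × 1.3684 = 3.31598.
CI: 3.1576 ± 3.31598 → (-0.158, 6.474).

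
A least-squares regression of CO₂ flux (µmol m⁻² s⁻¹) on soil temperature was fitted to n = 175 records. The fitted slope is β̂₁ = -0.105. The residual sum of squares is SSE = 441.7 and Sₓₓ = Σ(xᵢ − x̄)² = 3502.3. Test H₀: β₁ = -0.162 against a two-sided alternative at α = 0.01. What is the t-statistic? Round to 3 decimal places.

MSE = SSE/(n − 2) = 441.7/173 = 2.55318.
SE(β̂₁) = √(MSE/Sₓₓ) = √(2.55318/3502.3) = 0.027.
t = (-0.105 − (-0.162)) / 0.027 = 2.111.
df = n − 2 = 173.
Two-sided p ≈ 0.0362, which is ≥ 0.01, so fail to reject H₀.
The data are consistent with a true slope of -0.162 µmol m⁻² s⁻¹ per unit of soil temperature.

t = 2.111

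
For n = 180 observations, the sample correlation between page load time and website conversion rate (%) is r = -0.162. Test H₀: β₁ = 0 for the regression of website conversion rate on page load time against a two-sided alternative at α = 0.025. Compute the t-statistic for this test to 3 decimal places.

t = -2.190

t = r·√(n − 2)/√(1 − r²) = -0.162·√178/√0.973756 = -2.190.
df = n − 2 = 178.
Two-sided p ≈ 0.0298, which is ≥ 0.025, so fail to reject H₀.
The data do not give significant evidence of a linear association between page load time and website conversion rate.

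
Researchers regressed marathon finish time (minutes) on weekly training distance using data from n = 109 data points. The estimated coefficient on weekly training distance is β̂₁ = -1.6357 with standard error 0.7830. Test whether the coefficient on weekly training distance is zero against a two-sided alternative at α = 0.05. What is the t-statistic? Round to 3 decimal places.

t = -2.089

H₀: β₁ = 0 vs H₁: β₁ ≠ 0.
t = (β̂₁ − β₁⁰)/SE = -1.6357 / 0.7830 = -2.089.
df = n − 2 = 109 − 2 = 107.
Two-sided p ≈ 0.0391, which is < 0.05, so reject H₀.
There is evidence that weekly training distance is associated with marathon finish time.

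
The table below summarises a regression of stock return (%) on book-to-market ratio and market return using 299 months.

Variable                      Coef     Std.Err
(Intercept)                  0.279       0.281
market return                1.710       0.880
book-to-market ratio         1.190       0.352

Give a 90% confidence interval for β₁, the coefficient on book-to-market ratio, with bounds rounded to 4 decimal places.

Read off: b = 1.190, SE = 0.352 for book-to-market ratio.
df = n − k − 1 = 299 − 2 − 1 = 296.
t* = t_{0.05, 296} = 1.650018.
Margin = t* × SE = 1.650018 × 0.352 = 0.580806.
CI: 1.190 ± 0.580806 → (0.6092, 1.7708).

(0.6092, 1.7708)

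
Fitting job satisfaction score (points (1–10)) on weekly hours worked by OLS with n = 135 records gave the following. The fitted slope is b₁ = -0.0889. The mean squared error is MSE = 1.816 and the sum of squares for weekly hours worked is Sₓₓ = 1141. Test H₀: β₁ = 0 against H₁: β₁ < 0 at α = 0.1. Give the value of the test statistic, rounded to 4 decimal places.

t = -2.2284

SE(b₁) = √(MSE/Sₓₓ) = √(1.816/1141) = 0.0398947.
t = -0.0889 / 0.0398947 = -2.2284.
df = n − 2 = 133.
One-sided p ≈ 0.0138, which is < 0.1, so reject H₀.
There is evidence that the true slope on weekly hours worked is negative.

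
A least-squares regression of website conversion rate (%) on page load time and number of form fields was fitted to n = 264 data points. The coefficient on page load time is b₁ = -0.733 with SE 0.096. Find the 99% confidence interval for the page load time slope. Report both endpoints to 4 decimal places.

df = n − k − 1 = 264 − 2 − 1 = 261.
t* = t_{0.005, 261} = 2.594797.
Margin = t* × SE = 2.594797 × 0.096 = 0.249101.
CI: -0.733 ± 0.249101 → (-0.9821, -0.4839).
With 99% confidence, each one-unit increase in page load time is associated with a change of between -0.9821 and -0.4839 % in website conversion rate, holding the other predictors fixed.

(-0.9821, -0.4839)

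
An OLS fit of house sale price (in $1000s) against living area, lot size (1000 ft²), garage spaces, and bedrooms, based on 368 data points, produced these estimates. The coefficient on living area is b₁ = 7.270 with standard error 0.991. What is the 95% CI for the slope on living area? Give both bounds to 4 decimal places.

df = n − k − 1 = 368 − 4 − 1 = 363.
t* = t_{0.025, 363} = 1.966521.
Margin = t* × SE = 1.966521 × 0.991 = 1.948822.
CI: 7.270 ± 1.948822 → (5.3212, 9.2188).
With 95% confidence, each one-unit increase in living area is associated with a change of between 5.3212 and 9.2188 $1000s in house sale price, holding the other predictors fixed.

(5.3212, 9.2188)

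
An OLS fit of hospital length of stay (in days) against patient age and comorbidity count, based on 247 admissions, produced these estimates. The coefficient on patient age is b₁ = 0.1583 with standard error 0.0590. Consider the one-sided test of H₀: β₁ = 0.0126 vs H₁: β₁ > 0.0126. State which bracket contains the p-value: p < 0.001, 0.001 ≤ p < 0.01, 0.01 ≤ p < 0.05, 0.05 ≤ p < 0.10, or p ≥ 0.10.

0.001 ≤ p < 0.01

t = (0.1583 − 0.0126) / 0.0590 = 2.469.
df = n − k − 1 = 247 − 2 − 1 = 244.
One-sided p = P(T_{244} > t) ≈ 0.0071.
So 0.001 ≤ p < 0.01.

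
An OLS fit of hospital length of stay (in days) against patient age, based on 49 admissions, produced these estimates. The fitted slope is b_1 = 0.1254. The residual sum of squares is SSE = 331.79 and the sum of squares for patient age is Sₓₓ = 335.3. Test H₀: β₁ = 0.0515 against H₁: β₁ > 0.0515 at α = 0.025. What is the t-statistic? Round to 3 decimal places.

t = 0.509

MSE = SSE/(n − 2) = 331.79/47 = 7.05936.
SE(b_1) = √(MSE/Sₓₓ) = √(7.05936/335.3) = 0.1451.
t = (0.1254 − 0.0515) / 0.1451 = 0.509.
df = n − 2 = 47.
One-sided p ≈ 0.3065, which is ≥ 0.025, so fail to reject H₀.
The data do not give significant evidence that the true slope on patient age exceeds 0.0515 days per unit.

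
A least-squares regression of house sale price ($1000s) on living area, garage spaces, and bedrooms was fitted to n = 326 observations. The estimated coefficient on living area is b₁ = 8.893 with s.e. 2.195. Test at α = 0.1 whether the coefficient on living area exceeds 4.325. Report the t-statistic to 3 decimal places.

H₀: β₁ = 4.325 vs H₁: β₁ > 4.325.
t = (b₁ − β₁⁰)/SE = (8.893 − 4.325) / 2.195 = 2.081.
df = n − k − 1 = 326 − 3 − 1 = 322.
One-sided p ≈ 0.0191, which is < 0.1, so reject H₀.
There is evidence that the true slope on living area exceeds 4.325 $1000s per unit, holding the other predictors fixed.

t = 2.081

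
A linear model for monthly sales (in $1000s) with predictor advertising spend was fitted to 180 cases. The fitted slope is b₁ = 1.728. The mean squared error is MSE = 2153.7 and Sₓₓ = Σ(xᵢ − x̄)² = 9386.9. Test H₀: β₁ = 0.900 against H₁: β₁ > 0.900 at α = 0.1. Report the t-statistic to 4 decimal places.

t = 1.7286

SE(b₁) = √(MSE/Sₓₓ) = √(2153.7/9386.9) = 0.478996.
t = (1.728 − 0.900) / 0.478996 = 1.7286.
df = n − 2 = 178.
One-sided p ≈ 0.0428, which is < 0.1, so reject H₀.
There is evidence that the true slope on advertising spend exceeds 0.900 $1000s per unit.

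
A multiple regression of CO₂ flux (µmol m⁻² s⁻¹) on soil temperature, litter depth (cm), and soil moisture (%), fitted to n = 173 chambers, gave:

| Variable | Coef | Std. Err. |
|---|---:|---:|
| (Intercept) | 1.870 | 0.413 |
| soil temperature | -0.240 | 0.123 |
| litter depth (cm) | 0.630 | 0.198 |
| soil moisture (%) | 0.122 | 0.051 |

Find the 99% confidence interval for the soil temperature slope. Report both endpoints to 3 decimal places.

Read off: b = -0.240, SE = 0.123 for soil temperature.
df = n − k − 1 = 173 − 3 − 1 = 169.
t* = t_{0.005, 169} = 2.605233.
Margin = t* × SE = 2.605233 × 0.123 = 0.32044.
CI: -0.240 ± 0.32044 → (-0.560, 0.080).

(-0.560, 0.080)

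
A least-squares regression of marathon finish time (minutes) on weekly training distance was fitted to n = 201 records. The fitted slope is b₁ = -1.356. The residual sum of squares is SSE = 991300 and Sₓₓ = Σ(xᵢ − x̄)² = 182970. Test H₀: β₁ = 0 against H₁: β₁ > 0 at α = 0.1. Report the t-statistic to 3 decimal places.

MSE = SSE/(n − 2) = 991300/199 = 4981.41.
SE(b₁) = √(MSE/Sₓₓ) = √(4981.41/182970) = 0.165001.
t = -1.356 / 0.165001 = -8.218.
df = n − 2 = 199.
One-sided p ≈ 1.0000, which is ≥ 0.1, so fail to reject H₀.
The data do not give significant evidence that the true slope on weekly training distance is positive.

t = -8.218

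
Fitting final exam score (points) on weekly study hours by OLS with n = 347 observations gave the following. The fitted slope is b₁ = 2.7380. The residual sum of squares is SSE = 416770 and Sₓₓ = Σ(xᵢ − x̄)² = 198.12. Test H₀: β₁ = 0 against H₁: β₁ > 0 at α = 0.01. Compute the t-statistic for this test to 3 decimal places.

MSE = SSE/(n − 2) = 416770/345 = 1208.03.
SE(b₁) = √(MSE/Sₓₓ) = √(1208.03/198.12) = 2.4693.
t = 2.7380 / 2.4693 = 1.109.
df = n − 2 = 345.
One-sided p ≈ 0.1341, which is ≥ 0.01, so fail to reject H₀.
The data do not give significant evidence that the true slope on weekly study hours is positive.

t = 1.109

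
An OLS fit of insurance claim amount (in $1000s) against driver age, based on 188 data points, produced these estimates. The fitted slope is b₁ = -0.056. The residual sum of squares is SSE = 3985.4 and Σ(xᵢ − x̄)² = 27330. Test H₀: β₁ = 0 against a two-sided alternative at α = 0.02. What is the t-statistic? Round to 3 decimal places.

t = -2.000

MSE = SSE/(n − 2) = 3985.4/186 = 21.4269.
SE(b₁) = √(MSE/Sₓₓ) = √(21.4269/27330) = 0.0280001.
t = -0.056 / 0.0280001 = -2.000.
df = n − 2 = 186.
Two-sided p ≈ 0.0470, which is ≥ 0.02, so fail to reject H₀.
The data do not give significant evidence of an association between driver age and insurance claim amount.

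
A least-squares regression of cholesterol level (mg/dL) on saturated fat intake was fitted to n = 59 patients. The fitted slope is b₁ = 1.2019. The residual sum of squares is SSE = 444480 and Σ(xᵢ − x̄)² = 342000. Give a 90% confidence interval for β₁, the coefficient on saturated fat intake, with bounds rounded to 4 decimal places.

(0.9494, 1.4544)

MSE = SSE/(n − 2) = 444480/57 = 7797.89.
SE(b₁) = √(MSE/Sₓₓ) = √(7797.89/342000) = 0.151.
df = n − 2 = 57.
t* = t_{0.05, 57} = 1.672029.
Margin = t* × SE = 1.672029 × 0.151 = 0.252476.
CI: 1.2019 ± 0.252476 → (0.9494, 1.4544).
With 90% confidence, each one-unit increase in saturated fat intake is associated with a change of between 0.9494 and 1.4544 mg/dL in cholesterol level.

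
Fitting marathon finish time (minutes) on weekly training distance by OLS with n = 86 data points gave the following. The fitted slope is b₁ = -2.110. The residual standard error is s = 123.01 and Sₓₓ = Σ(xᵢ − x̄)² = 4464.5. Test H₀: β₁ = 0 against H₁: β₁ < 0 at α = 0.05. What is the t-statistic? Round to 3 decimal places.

SE(b₁) = s/√Sₓₓ = 123.01/√4464.5 = 1.841.
t = -2.110 / 1.841 = -1.146.
df = n − 2 = 84.
One-sided p ≈ 0.1275, which is ≥ 0.05, so fail to reject H₀.
The data do not give significant evidence that the true slope on weekly training distance is negative.

t = -1.146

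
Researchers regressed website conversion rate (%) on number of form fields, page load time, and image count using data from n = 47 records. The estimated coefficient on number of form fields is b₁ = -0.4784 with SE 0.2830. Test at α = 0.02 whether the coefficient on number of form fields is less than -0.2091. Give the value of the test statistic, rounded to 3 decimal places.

H₀: β₁ = -0.2091 vs H₁: β₁ < -0.2091.
t = (b₁ − β₁⁰)/SE = (-0.4784 − (-0.2091)) / 0.2830 = -0.952.
df = n − k − 1 = 47 − 3 − 1 = 43.
One-sided p ≈ 0.1733, which is ≥ 0.02, so fail to reject H₀.
The data do not give significant evidence that the true slope on number of form fields is below -0.2091 % per unit, holding the other predictors fixed.

t = -0.952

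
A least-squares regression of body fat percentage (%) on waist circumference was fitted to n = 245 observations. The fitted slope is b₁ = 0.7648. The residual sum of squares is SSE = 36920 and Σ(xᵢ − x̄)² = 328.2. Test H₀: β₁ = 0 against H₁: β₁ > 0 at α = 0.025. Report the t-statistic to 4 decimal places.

t = 1.1241

MSE = SSE/(n − 2) = 36920/243 = 151.934.
SE(b₁) = √(MSE/Sₓₓ) = √(151.934/328.2) = 0.680391.
t = 0.7648 / 0.680391 = 1.1241.
df = n − 2 = 243.
One-sided p ≈ 0.1310, which is ≥ 0.025, so fail to reject H₀.
The data do not give significant evidence that the true slope on waist circumference is positive.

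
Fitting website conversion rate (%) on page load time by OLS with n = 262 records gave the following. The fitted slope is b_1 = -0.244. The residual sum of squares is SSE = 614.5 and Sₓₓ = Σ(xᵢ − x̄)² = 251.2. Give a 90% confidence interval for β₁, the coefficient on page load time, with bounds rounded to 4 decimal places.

(-0.4041, -0.0839)

MSE = SSE/(n − 2) = 614.5/260 = 2.36346.
SE(b_1) = √(MSE/Sₓₓ) = √(2.36346/251.2) = 0.0969984.
df = n − 2 = 260.
t* = t_{0.05, 260} = 1.650735.
Margin = t* × SE = 1.650735 × 0.0969984 = 0.160119.
CI: -0.244 ± 0.160119 → (-0.4041, -0.0839).
With 90% confidence, each one-unit increase in page load time is associated with a change of between -0.4041 and -0.0839 % in website conversion rate.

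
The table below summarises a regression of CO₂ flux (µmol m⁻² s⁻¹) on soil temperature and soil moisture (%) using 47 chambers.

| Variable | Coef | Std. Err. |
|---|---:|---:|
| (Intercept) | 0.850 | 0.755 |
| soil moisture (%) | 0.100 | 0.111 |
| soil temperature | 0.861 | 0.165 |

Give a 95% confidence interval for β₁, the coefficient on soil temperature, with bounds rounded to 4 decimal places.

Read off: b = 0.861, SE = 0.165 for soil temperature.
df = n − k − 1 = 47 − 2 − 1 = 44.
t* = t_{0.025, 44} = 2.015368.
Margin = t* × SE = 2.015368 × 0.165 = 0.332536.
CI: 0.861 ± 0.332536 → (0.5285, 1.1935).

(0.5285, 1.1935)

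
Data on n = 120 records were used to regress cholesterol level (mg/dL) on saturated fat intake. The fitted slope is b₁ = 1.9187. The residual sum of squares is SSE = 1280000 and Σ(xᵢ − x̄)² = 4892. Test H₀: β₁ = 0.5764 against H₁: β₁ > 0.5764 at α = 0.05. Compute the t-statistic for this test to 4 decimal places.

MSE = SSE/(n − 2) = 1280000/118 = 10847.5.
SE(b₁) = √(MSE/Sₓₓ) = √(10847.5/4892) = 1.48909.
t = (1.9187 − 0.5764) / 1.48909 = 0.9014.
df = n − 2 = 118.
One-sided p ≈ 0.1846, which is ≥ 0.05, so fail to reject H₀.
The data do not give significant evidence that the true slope on saturated fat intake exceeds 0.5764 mg/dL per unit.

t = 0.9014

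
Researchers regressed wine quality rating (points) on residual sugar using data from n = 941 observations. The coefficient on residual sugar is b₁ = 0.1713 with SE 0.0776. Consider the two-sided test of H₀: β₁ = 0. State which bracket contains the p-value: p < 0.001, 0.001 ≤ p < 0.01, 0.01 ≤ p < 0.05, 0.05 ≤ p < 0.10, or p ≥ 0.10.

0.01 ≤ p < 0.05

t = 0.1713 / 0.0776 = 2.207.
df = n − 2 = 941 − 2 = 939.
Two-sided p = 2·P(T_{939} > |t|) ≈ 0.0275.
So 0.01 ≤ p < 0.05.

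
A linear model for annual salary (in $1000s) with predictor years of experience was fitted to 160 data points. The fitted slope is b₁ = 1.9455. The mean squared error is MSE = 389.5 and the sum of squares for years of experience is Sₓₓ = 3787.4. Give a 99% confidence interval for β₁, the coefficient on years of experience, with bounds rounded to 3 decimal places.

(1.109, 2.782)

SE(b₁) = √(MSE/Sₓₓ) = √(389.5/3787.4) = 0.320688.
df = n − 2 = 158.
t* = t_{0.005, 158} = 2.607304.
Margin = t* × SE = 2.607304 × 0.320688 = 0.83613.
CI: 1.9455 ± 0.83613 → (1.109, 2.782).
With 99% confidence, each one-unit increase in years of experience is associated with a change of between 1.109 and 2.782 $1000s in annual salary.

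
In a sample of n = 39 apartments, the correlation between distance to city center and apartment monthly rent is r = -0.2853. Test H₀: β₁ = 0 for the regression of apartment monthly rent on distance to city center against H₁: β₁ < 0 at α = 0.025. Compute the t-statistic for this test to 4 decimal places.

t = -1.8107

t = r·√(n − 2)/√(1 − r²) = -0.2853·√37/√0.918604 = -1.8107.
df = n − 2 = 37.
One-sided p ≈ 0.0392, which is ≥ 0.025, so fail to reject H₀.
The data do not give significant evidence of a linear association between distance to city center and apartment monthly rent.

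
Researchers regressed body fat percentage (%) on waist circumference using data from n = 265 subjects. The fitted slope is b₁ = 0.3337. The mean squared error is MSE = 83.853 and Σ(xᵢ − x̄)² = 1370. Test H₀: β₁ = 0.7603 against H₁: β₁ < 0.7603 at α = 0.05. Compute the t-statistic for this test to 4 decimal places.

SE(b₁) = √(MSE/Sₓₓ) = √(83.853/1370) = 0.2474.
t = (0.3337 − 0.7603) / 0.2474 = -1.7243.
df = n − 2 = 263.
One-sided p ≈ 0.0429, which is < 0.05, so reject H₀.
There is evidence that the true slope on waist circumference is below 0.7603 % per unit.

t = -1.7243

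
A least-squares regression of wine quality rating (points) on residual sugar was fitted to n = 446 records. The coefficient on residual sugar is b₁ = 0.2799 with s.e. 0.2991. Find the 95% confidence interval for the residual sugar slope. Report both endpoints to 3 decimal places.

df = n − 2 = 446 − 2 = 444.
t* = t_{0.025, 444} = 1.965321.
Margin = t* × SE = 1.965321 × 0.2991 = 0.58783.
CI: 0.2799 ± 0.58783 → (-0.308, 0.868).
With 95% confidence, each one-unit increase in residual sugar is associated with a change of between -0.308 and 0.868 points in wine quality rating.

(-0.308, 0.868)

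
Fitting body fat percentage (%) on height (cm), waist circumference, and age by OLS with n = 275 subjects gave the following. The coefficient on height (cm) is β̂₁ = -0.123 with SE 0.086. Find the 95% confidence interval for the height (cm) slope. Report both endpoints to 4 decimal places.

df = n − k − 1 = 275 − 3 − 1 = 271.
t* = t_{0.025, 271} = 1.968756.
Margin = t* × SE = 1.968756 × 0.086 = 0.169313.
CI: -0.123 ± 0.169313 → (-0.2923, 0.0463).
With 95% confidence, each one-unit increase in height (cm) is associated with a change of between -0.2923 and 0.0463 % in body fat percentage, holding the other predictors fixed.

(-0.2923, 0.0463)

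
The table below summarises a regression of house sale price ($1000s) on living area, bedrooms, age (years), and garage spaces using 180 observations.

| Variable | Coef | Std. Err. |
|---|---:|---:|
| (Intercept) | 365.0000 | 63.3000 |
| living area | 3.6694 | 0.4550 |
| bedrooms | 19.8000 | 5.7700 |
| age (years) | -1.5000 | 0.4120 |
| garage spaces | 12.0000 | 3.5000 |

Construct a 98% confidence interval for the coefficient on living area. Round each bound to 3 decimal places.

Read off: b = 3.6694, SE = 0.4550 for living area.
df = n − k − 1 = 180 − 4 − 1 = 175.
t* = t_{0.01, 175} = 2.347845.
Margin = t* × SE = 2.347845 × 0.4550 = 1.06827.
CI: 3.6694 ± 1.06827 → (2.601, 4.738).

(2.601, 4.738)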